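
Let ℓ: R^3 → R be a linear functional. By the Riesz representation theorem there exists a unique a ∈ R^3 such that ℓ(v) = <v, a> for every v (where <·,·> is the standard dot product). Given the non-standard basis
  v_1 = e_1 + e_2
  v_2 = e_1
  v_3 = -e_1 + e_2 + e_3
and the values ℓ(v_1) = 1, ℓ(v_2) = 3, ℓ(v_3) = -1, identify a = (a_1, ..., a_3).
a = (3, -2, 4)

Write a = (a_1, ..., a_3) in the standard basis. For each basis vector v_i, ℓ(v_i) = <v_i, a> is a linear equation in the a_j's. Collect the n equations into a matrix system V a = ℓ, where row i of V is v_i (expressed in the standard basis). Since V is invertible (lower-triangular with 1s on the diagonal, up to permutation), solve by back-substitution:
  V =
[[1, 1, 0],
 [1, 0, 0],
 [-1, 1, 1]]
  V a = (1, 3, -1)
Solving gives a = (3, -2, 4).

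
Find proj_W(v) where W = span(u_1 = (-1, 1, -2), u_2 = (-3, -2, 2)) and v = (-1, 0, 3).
proj_W(v) = (-59/93, -136/93, 194/93)

Set up U = [u_1 | ... | u_2] ∈ R^(3×2). The projector onto W = col(U) is P = U (U^T U)^(-1) U^T.
Compute U^T U =
  [6, -3]
  [-3, 17],
and U^T v = (-5, 9).
Solve U^T U · c = U^T v for the coefficients: c = (-58/93, 13/31). The projection is proj_W(v) = U c.
Check: (v - proj_W(v)) · u_1 = 0  (should be 0).
Check: (v - proj_W(v)) · u_2 = 0  (should be 0).
Result: proj_W(v) = (-59/93, -136/93, 194/93).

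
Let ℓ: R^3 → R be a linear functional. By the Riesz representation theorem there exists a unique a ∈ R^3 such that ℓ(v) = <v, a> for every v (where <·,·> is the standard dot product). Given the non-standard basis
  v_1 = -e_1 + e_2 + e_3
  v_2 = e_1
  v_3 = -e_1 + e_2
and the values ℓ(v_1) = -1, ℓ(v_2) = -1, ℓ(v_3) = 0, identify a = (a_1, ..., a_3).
a = (-1, -1, -1)

Write a = (a_1, ..., a_3) in the standard basis. For each basis vector v_i, ℓ(v_i) = <v_i, a> is a linear equation in the a_j's. Collect the n equations into a matrix system V a = ℓ, where row i of V is v_i (expressed in the standard basis). Since V is invertible (lower-triangular with 1s on the diagonal, up to permutation), solve by back-substitution:
  V =
[[-1, 1, 1],
 [1, 0, 0],
 [-1, 1, 0]]
  V a = (-1, -1, 0)
Solving gives a = (-1, -1, -1).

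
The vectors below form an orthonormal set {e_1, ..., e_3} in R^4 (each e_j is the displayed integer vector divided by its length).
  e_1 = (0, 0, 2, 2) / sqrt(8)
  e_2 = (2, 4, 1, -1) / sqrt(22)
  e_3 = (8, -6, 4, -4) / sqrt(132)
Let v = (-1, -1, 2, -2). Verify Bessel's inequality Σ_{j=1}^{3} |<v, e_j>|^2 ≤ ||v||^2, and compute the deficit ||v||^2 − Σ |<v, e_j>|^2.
Σ |<v, e_j>|^2 = 5/3; ||v||^2 = 10; deficit = 25/3

Write each e_j = u_j / sqrt(<u_j, u_j>) where u_j is the displayed integer vector. Then <v, e_j> = <v, u_j> / sqrt(<u_j, u_j>), so |<v, e_j>|^2 = <v, u_j>^2 / <u_j, u_j>.
Coefficients: <v, e_1> = 0/sqrt(8), <v, e_2> = -2/sqrt(22), <v, e_3> = 14/sqrt(132).
Square and sum: Σ |<v, e_j>|^2 = 5/3.
Compute ||v||^2 = v·v = 10.
Deficit = 10 − 5/3 = 25/3 ≥ 0, confirming Bessel's inequality. (The deficit equals ||v − Σ <v,e_j> e_j||^2, the squared distance from v to span{e_j}.)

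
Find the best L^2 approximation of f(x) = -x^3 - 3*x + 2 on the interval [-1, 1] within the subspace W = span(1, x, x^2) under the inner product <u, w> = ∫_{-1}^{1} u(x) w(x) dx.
g(x) = 2 - 18*x/5

The best approximation g ∈ W is the orthogonal projection of f onto W. Writing g = a_0 + a_1 x + a_2 x^2, the coefficients solve the normal equations G · a = b where
  G_{ij} = <φ_i, φ_j> and b_i = <f, φ_i>, with φ_0 = 1, φ_1 = x, φ_2 = x^2.
G =
  [2, 0, 2/3]
  [0, 2/3, 0]
  [2/3, 0, 2/5],
b = (4, -12/5, 4/3).
Solving gives a_0 = 2, a_1 = -18/5, a_2 = 0, so
  g(x) = 2 - 18*x/5.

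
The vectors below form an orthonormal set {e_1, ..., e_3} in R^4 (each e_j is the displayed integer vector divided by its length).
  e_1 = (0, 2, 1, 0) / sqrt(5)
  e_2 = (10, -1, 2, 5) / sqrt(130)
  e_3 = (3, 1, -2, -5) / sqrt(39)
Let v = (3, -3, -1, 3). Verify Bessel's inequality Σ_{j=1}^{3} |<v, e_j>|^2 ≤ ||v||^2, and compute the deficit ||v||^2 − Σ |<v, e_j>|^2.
Σ |<v, e_j>|^2 = 82/3; ||v||^2 = 28; deficit = 2/3

Write each e_j = u_j / sqrt(<u_j, u_j>) where u_j is the displayed integer vector. Then <v, e_j> = <v, u_j> / sqrt(<u_j, u_j>), so |<v, e_j>|^2 = <v, u_j>^2 / <u_j, u_j>.
Coefficients: <v, e_1> = -7/sqrt(5), <v, e_2> = 46/sqrt(130), <v, e_3> = -7/sqrt(39).
Square and sum: Σ |<v, e_j>|^2 = 82/3.
Compute ||v||^2 = v·v = 28.
Deficit = 28 − 82/3 = 2/3 ≥ 0, confirming Bessel's inequality. (The deficit equals ||v − Σ <v,e_j> e_j||^2, the squared distance from v to span{e_j}.)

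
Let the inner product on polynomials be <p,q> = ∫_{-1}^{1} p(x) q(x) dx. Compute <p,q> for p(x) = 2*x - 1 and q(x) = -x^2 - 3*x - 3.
<p,q> = 8/3

Expand the product: p(x)·q(x) = -2*x^3 - 5*x^2 - 3*x + 3.
∫_{-1}^{1} of each monomial x^k gives [2/(k+1) if k even, 0 if k odd]. Integrating term-by-term (or equivalently evaluating the antiderivative F(x) = -x^4/2 - 5*x^3/3 - 3*x^2/2 + 3*x at the endpoints):
  F(1) − F(−1) = -2/3 − (-10/3) = 8/3.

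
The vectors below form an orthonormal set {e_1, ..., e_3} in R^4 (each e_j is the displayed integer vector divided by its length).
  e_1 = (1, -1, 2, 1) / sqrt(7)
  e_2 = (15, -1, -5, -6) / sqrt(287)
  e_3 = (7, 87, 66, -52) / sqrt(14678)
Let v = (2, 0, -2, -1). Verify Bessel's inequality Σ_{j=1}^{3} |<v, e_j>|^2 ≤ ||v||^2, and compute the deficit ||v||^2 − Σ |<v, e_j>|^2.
Σ |<v, e_j>|^2 = 1603/179; ||v||^2 = 9; deficit = 8/179

Write each e_j = u_j / sqrt(<u_j, u_j>) where u_j is the displayed integer vector. Then <v, e_j> = <v, u_j> / sqrt(<u_j, u_j>), so |<v, e_j>|^2 = <v, u_j>^2 / <u_j, u_j>.
Coefficients: <v, e_1> = -3/sqrt(7), <v, e_2> = 46/sqrt(287), <v, e_3> = -66/sqrt(14678).
Square and sum: Σ |<v, e_j>|^2 = 1603/179.
Compute ||v||^2 = v·v = 9.
Deficit = 9 − 1603/179 = 8/179 ≥ 0, confirming Bessel's inequality. (The deficit equals ||v − Σ <v,e_j> e_j||^2, the squared distance from v to span{e_j}.)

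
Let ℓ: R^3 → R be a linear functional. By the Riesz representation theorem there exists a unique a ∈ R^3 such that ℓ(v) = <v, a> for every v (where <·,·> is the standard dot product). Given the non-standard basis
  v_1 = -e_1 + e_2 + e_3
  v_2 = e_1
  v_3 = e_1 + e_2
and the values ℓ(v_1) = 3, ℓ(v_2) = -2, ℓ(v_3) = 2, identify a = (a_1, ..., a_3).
a = (-2, 4, -3)

Write a = (a_1, ..., a_3) in the standard basis. For each basis vector v_i, ℓ(v_i) = <v_i, a> is a linear equation in the a_j's. Collect the n equations into a matrix system V a = ℓ, where row i of V is v_i (expressed in the standard basis). Since V is invertible (lower-triangular with 1s on the diagonal, up to permutation), solve by back-substitution:
  V =
[[-1, 1, 1],
 [1, 0, 0],
 [1, 1, 0]]
  V a = (3, -2, 2)
Solving gives a = (-2, 4, -3).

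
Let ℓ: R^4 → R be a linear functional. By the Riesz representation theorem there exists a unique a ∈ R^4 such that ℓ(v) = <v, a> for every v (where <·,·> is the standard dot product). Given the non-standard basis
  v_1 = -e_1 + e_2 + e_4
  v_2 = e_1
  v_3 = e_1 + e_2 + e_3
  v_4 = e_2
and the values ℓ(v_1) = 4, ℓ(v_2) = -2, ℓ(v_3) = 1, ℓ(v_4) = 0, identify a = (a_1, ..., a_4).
a = (-2, 0, 3, 2)

Write a = (a_1, ..., a_4) in the standard basis. For each basis vector v_i, ℓ(v_i) = <v_i, a> is a linear equation in the a_j's. Collect the n equations into a matrix system V a = ℓ, where row i of V is v_i (expressed in the standard basis). Since V is invertible (lower-triangular with 1s on the diagonal, up to permutation), solve by back-substitution:
  V =
[[-1, 1, 0, 1],
 [1, 0, 0, 0],
 [1, 1, 1, 0],
 [0, 1, 0, 0]]
  V a = (4, -2, 1, 0)
Solving gives a = (-2, 0, 3, 2).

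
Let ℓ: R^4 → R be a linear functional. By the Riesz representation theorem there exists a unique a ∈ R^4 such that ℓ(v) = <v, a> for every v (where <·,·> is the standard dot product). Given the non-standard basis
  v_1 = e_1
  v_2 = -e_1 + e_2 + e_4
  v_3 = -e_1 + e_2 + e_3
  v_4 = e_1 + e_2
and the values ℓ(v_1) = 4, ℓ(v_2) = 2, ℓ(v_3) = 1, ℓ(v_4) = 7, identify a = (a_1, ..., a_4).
a = (4, 3, 2, 3)

Write a = (a_1, ..., a_4) in the standard basis. For each basis vector v_i, ℓ(v_i) = <v_i, a> is a linear equation in the a_j's. Collect the n equations into a matrix system V a = ℓ, where row i of V is v_i (expressed in the standard basis). Since V is invertible (lower-triangular with 1s on the diagonal, up to permutation), solve by back-substitution:
  V =
[[1, 0, 0, 0],
 [-1, 1, 0, 1],
 [-1, 1, 1, 0],
 [1, 1, 0, 0]]
  V a = (4, 2, 1, 7)
Solving gives a = (4, 3, 2, 3).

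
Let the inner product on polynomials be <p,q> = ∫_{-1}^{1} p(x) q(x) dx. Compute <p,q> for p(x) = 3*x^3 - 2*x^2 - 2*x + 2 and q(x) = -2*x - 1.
<p,q> = -12/5

Expand the product: p(x)·q(x) = -6*x^4 + x^3 + 6*x^2 - 2*x - 2.
∫_{-1}^{1} of each monomial x^k gives [2/(k+1) if k even, 0 if k odd]. Integrating term-by-term (or equivalently evaluating the antiderivative F(x) = -6*x^5/5 + x^4/4 + 2*x^3 - x^2 - 2*x at the endpoints):
  F(1) − F(−1) = -39/20 − (9/20) = -12/5.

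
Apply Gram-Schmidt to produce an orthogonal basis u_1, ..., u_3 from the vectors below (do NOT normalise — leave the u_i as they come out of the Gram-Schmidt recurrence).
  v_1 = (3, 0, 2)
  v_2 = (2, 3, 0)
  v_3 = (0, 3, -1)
Orthogonal basis:
  u_1 = (3, 0, 2)
  u_2 = (8/13, 3, -12/13)
  u_3 = (-18/133, 12/133, 27/133)

Apply the Gram-Schmidt recurrence
  u_1 = v_1
  u_i = v_i − Σ_{j<i} ((v_i · u_j) / (u_j · u_j)) · u_j.

Step by step this gives:
  u_1 = (3, 0, 2)
  u_2 = (8/13, 3, -12/13)
  u_3 = (-18/133, 12/133, 27/133)

Orthogonality check:
  u_2 · u_1 = 0 (should be 0)
  u_3 · u_1 = 0 (should be 0)
  u_3 · u_2 = 0 (should be 0)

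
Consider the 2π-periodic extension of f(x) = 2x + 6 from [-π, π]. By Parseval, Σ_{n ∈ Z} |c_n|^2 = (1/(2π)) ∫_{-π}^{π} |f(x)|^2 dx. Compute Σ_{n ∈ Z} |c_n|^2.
Σ |c_n|^2 = 4π^2/3 + 36

Expand and integrate term by term over [-π, π]:
  ∫ (2x)^2 dx = 4·(2π^3/3); ∫ 2·2·(6)·x dx = 0 (odd integrand); ∫ 6^2 dx = 36·2π.
So (1/(2π)) ∫_{-π}^{π} (2x + 6)^2 dx = 4π^2/3 + 36 = 4π^2/3 + 36.
Parseval ⇒ Σ |c_n|^2 = 4π^2/3 + 36.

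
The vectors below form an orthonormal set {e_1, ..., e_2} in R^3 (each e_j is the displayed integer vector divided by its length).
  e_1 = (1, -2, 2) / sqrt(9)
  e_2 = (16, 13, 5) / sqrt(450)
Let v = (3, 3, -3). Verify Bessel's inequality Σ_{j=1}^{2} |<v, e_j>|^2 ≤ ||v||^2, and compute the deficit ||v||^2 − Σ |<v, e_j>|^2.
Σ |<v, e_j>|^2 = 513/25; ||v||^2 = 27; deficit = 162/25

Write each e_j = u_j / sqrt(<u_j, u_j>) where u_j is the displayed integer vector. Then <v, e_j> = <v, u_j> / sqrt(<u_j, u_j>), so |<v, e_j>|^2 = <v, u_j>^2 / <u_j, u_j>.
Coefficients: <v, e_1> = -9/sqrt(9), <v, e_2> = 72/sqrt(450).
Square and sum: Σ |<v, e_j>|^2 = 513/25.
Compute ||v||^2 = v·v = 27.
Deficit = 27 − 513/25 = 162/25 ≥ 0, confirming Bessel's inequality. (The deficit equals ||v − Σ <v,e_j> e_j||^2, the squared distance from v to span{e_j}.)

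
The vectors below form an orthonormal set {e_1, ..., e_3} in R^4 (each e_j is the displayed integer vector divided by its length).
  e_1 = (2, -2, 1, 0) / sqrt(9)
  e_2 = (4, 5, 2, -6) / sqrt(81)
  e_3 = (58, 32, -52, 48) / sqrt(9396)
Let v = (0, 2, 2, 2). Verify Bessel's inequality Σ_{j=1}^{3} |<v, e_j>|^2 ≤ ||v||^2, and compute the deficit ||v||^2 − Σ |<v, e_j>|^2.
Σ |<v, e_j>|^2 = 24/29; ||v||^2 = 12; deficit = 324/29

Write each e_j = u_j / sqrt(<u_j, u_j>) where u_j is the displayed integer vector. Then <v, e_j> = <v, u_j> / sqrt(<u_j, u_j>), so |<v, e_j>|^2 = <v, u_j>^2 / <u_j, u_j>.
Coefficients: <v, e_1> = -2/sqrt(9), <v, e_2> = 2/sqrt(81), <v, e_3> = 56/sqrt(9396).
Square and sum: Σ |<v, e_j>|^2 = 24/29.
Compute ||v||^2 = v·v = 12.
Deficit = 12 − 24/29 = 324/29 ≥ 0, confirming Bessel's inequality. (The deficit equals ||v − Σ <v,e_j> e_j||^2, the squared distance from v to span{e_j}.)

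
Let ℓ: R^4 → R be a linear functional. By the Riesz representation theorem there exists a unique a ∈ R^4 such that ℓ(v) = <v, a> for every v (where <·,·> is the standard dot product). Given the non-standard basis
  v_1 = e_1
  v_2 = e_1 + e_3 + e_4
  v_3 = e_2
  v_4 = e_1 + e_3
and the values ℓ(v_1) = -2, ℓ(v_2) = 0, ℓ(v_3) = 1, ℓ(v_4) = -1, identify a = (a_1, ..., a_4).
a = (-2, 1, 1, 1)

Write a = (a_1, ..., a_4) in the standard basis. For each basis vector v_i, ℓ(v_i) = <v_i, a> is a linear equation in the a_j's. Collect the n equations into a matrix system V a = ℓ, where row i of V is v_i (expressed in the standard basis). Since V is invertible (lower-triangular with 1s on the diagonal, up to permutation), solve by back-substitution:
  V =
[[1, 0, 0, 0],
 [1, 0, 1, 1],
 [0, 1, 0, 0],
 [1, 0, 1, 0]]
  V a = (-2, 0, 1, -1)
Solving gives a = (-2, 1, 1, 1).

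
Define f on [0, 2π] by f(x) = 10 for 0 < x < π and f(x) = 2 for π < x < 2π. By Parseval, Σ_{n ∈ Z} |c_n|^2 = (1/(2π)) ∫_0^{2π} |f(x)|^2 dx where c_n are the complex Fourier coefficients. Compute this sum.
Σ |c_n|^2 = 52

Parseval equates the L^2 energy of f (normalised by 1/(2π)) with the ℓ^2 sum of its Fourier coefficients: (1/(2π)) ∫_0^{2π} |f|^2 = Σ |c_n|^2.
Compute the left side: (1/(2π)) [∫_0^π 10^2 dx + ∫_π^{2π} 2^2 dx] = (1/(2π)) · (100π + 4π) = (100 + 4)/2 = 52.
So Σ_{n ∈ Z} |c_n|^2 = 52.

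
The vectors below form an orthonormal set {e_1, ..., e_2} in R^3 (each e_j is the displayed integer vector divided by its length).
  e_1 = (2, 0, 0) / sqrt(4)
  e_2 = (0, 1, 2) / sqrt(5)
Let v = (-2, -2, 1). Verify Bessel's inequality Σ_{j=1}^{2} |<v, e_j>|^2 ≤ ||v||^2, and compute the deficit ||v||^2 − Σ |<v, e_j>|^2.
Σ |<v, e_j>|^2 = 4; ||v||^2 = 9; deficit = 5

Write each e_j = u_j / sqrt(<u_j, u_j>) where u_j is the displayed integer vector. Then <v, e_j> = <v, u_j> / sqrt(<u_j, u_j>), so |<v, e_j>|^2 = <v, u_j>^2 / <u_j, u_j>.
Coefficients: <v, e_1> = -4/sqrt(4), <v, e_2> = 0/sqrt(5).
Square and sum: Σ |<v, e_j>|^2 = 4.
Compute ||v||^2 = v·v = 9.
Deficit = 9 − 4 = 5 ≥ 0, confirming Bessel's inequality. (The deficit equals ||v − Σ <v,e_j> e_j||^2, the squared distance from v to span{e_j}.)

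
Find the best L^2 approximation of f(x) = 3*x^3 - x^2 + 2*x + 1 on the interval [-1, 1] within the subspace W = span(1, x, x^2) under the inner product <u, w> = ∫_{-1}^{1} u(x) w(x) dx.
g(x) = -x^2 + 19*x/5 + 1

The best approximation g ∈ W is the orthogonal projection of f onto W. Writing g = a_0 + a_1 x + a_2 x^2, the coefficients solve the normal equations G · a = b where
  G_{ij} = <φ_i, φ_j> and b_i = <f, φ_i>, with φ_0 = 1, φ_1 = x, φ_2 = x^2.
G =
  [2, 0, 2/3]
  [0, 2/3, 0]
  [2/3, 0, 2/5],
b = (4/3, 38/15, 4/15).
Solving gives a_0 = 1, a_1 = 19/5, a_2 = -1, so
  g(x) = -x^2 + 19*x/5 + 1.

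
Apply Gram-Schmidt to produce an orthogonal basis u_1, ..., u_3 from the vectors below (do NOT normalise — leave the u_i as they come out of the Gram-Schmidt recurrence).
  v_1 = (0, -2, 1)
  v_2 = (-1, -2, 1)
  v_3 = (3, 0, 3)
Orthogonal basis:
  u_1 = (0, -2, 1)
  u_2 = (-1, 0, 0)
  u_3 = (0, 6/5, 12/5)

Apply the Gram-Schmidt recurrence
  u_1 = v_1
  u_i = v_i − Σ_{j<i} ((v_i · u_j) / (u_j · u_j)) · u_j.

Step by step this gives:
  u_1 = (0, -2, 1)
  u_2 = (-1, 0, 0)
  u_3 = (0, 6/5, 12/5)

Orthogonality check:
  u_2 · u_1 = 0 (should be 0)
  u_3 · u_1 = 0 (should be 0)
  u_3 · u_2 = 0 (should be 0)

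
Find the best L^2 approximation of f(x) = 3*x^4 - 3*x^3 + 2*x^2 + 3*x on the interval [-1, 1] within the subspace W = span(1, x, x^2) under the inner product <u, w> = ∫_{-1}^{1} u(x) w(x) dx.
g(x) = 32*x^2/7 + 6*x/5 - 9/35

The best approximation g ∈ W is the orthogonal projection of f onto W. Writing g = a_0 + a_1 x + a_2 x^2, the coefficients solve the normal equations G · a = b where
  G_{ij} = <φ_i, φ_j> and b_i = <f, φ_i>, with φ_0 = 1, φ_1 = x, φ_2 = x^2.
G =
  [2, 0, 2/3]
  [0, 2/3, 0]
  [2/3, 0, 2/5],
b = (38/15, 4/5, 58/35).
Solving gives a_0 = -9/35, a_1 = 6/5, a_2 = 32/7, so
  g(x) = 32*x^2/7 + 6*x/5 - 9/35.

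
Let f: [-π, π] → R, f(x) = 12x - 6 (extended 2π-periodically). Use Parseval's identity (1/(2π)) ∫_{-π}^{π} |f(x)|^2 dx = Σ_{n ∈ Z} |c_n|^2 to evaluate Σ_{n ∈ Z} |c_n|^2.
Σ |c_n|^2 = 48π^2 + 36

Expand and integrate term by term over [-π, π]:
  ∫ (12x)^2 dx = 144·(2π^3/3); ∫ 2·12·(-6)·x dx = 0 (odd integrand); ∫ (-6)^2 dx = 36·2π.
So (1/(2π)) ∫_{-π}^{π} (12x - 6)^2 dx = 144π^2/3 + 36 = 48π^2 + 36.
Parseval ⇒ Σ |c_n|^2 = 48π^2 + 36.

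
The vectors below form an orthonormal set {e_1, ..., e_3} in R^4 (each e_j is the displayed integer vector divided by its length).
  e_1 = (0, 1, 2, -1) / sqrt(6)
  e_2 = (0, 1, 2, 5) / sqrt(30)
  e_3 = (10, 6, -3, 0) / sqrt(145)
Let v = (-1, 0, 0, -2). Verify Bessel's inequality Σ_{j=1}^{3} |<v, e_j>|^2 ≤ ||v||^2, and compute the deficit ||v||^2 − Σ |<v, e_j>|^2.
Σ |<v, e_j>|^2 = 136/29; ||v||^2 = 5; deficit = 9/29

Write each e_j = u_j / sqrt(<u_j, u_j>) where u_j is the displayed integer vector. Then <v, e_j> = <v, u_j> / sqrt(<u_j, u_j>), so |<v, e_j>|^2 = <v, u_j>^2 / <u_j, u_j>.
Coefficients: <v, e_1> = 2/sqrt(6), <v, e_2> = -10/sqrt(30), <v, e_3> = -10/sqrt(145).
Square and sum: Σ |<v, e_j>|^2 = 136/29.
Compute ||v||^2 = v·v = 5.
Deficit = 5 − 136/29 = 9/29 ≥ 0, confirming Bessel's inequality. (The deficit equals ||v − Σ <v,e_j> e_j||^2, the squared distance from v to span{e_j}.)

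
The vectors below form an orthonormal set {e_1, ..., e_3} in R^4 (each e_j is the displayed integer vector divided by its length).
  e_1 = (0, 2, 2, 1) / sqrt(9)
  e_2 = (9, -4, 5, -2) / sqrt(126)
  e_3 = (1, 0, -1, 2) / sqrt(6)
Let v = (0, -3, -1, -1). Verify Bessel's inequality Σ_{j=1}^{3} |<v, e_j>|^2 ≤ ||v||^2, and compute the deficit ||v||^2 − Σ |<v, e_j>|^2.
Σ |<v, e_j>|^2 = 206/21; ||v||^2 = 11; deficit = 25/21

Write each e_j = u_j / sqrt(<u_j, u_j>) where u_j is the displayed integer vector. Then <v, e_j> = <v, u_j> / sqrt(<u_j, u_j>), so |<v, e_j>|^2 = <v, u_j>^2 / <u_j, u_j>.
Coefficients: <v, e_1> = -9/sqrt(9), <v, e_2> = 9/sqrt(126), <v, e_3> = -1/sqrt(6).
Square and sum: Σ |<v, e_j>|^2 = 206/21.
Compute ||v||^2 = v·v = 11.
Deficit = 11 − 206/21 = 25/21 ≥ 0, confirming Bessel's inequality. (The deficit equals ||v − Σ <v,e_j> e_j||^2, the squared distance from v to span{e_j}.)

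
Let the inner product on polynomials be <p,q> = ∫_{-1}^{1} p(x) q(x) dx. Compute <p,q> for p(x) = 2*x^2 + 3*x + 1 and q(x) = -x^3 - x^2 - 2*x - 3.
<p,q> = -50/3

Expand the product: p(x)·q(x) = -2*x^5 - 5*x^4 - 8*x^3 - 13*x^2 - 11*x - 3.
∫_{-1}^{1} of each monomial x^k gives [2/(k+1) if k even, 0 if k odd]. Integrating term-by-term (or equivalently evaluating the antiderivative F(x) = -x^6/3 - x^5 - 2*x^4 - 13*x^3/3 - 11*x^2/2 - 3*x at the endpoints):
  F(1) − F(−1) = -97/6 − (1/2) = -50/3.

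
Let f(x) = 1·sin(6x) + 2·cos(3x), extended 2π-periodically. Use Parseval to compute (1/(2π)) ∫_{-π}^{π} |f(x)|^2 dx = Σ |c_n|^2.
Σ |c_n|^2 = 5/2

Expand |f|^2 and use orthogonality of {sin(nx), cos(mx)} on [-π, π]:
  ∫_{-π}^{π} sin(nx)^2 dx = π, ∫ cos(mx)^2 dx = π, and cross terms integrate to 0.
So ∫_{-π}^{π} f(x)^2 dx = 1^2 · π + 2^2 · π = (1 + 4)π.
Divide by 2π: (1 + 4)/2 = 5/2.
By Parseval, this equals Σ |c_n|^2.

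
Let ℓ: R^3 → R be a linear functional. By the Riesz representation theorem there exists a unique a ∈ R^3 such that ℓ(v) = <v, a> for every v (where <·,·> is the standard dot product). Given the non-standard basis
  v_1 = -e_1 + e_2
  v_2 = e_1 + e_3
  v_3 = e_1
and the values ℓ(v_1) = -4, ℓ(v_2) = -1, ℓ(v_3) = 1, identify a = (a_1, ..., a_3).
a = (1, -3, -2)

Write a = (a_1, ..., a_3) in the standard basis. For each basis vector v_i, ℓ(v_i) = <v_i, a> is a linear equation in the a_j's. Collect the n equations into a matrix system V a = ℓ, where row i of V is v_i (expressed in the standard basis). Since V is invertible (lower-triangular with 1s on the diagonal, up to permutation), solve by back-substitution:
  V =
[[-1, 1, 0],
 [1, 0, 1],
 [1, 0, 0]]
  V a = (-4, -1, 1)
Solving gives a = (1, -3, -2).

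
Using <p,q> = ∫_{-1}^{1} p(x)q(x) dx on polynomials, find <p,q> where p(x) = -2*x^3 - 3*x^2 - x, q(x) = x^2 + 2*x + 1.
<p,q> = -92/15

Expand the product: p(x)·q(x) = -2*x^5 - 7*x^4 - 9*x^3 - 5*x^2 - x.
∫_{-1}^{1} of each monomial x^k gives [2/(k+1) if k even, 0 if k odd]. Integrating term-by-term (or equivalently evaluating the antiderivative F(x) = -x^6/3 - 7*x^5/5 - 9*x^4/4 - 5*x^3/3 - x^2/2 at the endpoints):
  F(1) − F(−1) = -123/20 − (-1/60) = -92/15.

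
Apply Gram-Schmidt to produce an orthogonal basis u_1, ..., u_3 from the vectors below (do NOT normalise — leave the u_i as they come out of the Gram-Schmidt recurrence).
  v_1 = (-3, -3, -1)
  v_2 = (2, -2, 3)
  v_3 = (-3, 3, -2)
Orthogonal basis:
  u_1 = (-3, -3, -1)
  u_2 = (29/19, -47/19, 54/19)
  u_3 = (-165/157, 105/157, 180/157)

Apply the Gram-Schmidt recurrence
  u_1 = v_1
  u_i = v_i − Σ_{j<i} ((v_i · u_j) / (u_j · u_j)) · u_j.

Step by step this gives:
  u_1 = (-3, -3, -1)
  u_2 = (29/19, -47/19, 54/19)
  u_3 = (-165/157, 105/157, 180/157)

Orthogonality check:
  u_2 · u_1 = 0 (should be 0)
  u_3 · u_1 = 0 (should be 0)
  u_3 · u_2 = 0 (should be 0)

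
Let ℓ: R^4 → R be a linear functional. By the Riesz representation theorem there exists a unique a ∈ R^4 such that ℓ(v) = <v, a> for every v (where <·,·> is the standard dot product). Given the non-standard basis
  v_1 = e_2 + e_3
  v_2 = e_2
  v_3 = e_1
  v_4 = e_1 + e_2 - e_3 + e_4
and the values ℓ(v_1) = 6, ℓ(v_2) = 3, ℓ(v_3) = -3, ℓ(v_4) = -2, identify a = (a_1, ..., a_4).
a = (-3, 3, 3, 1)

Write a = (a_1, ..., a_4) in the standard basis. For each basis vector v_i, ℓ(v_i) = <v_i, a> is a linear equation in the a_j's. Collect the n equations into a matrix system V a = ℓ, where row i of V is v_i (expressed in the standard basis). Since V is invertible (lower-triangular with 1s on the diagonal, up to permutation), solve by back-substitution:
  V =
[[0, 1, 1, 0],
 [0, 1, 0, 0],
 [1, 0, 0, 0],
 [1, 1, -1, 1]]
  V a = (6, 3, -3, -2)
Solving gives a = (-3, 3, 3, 1).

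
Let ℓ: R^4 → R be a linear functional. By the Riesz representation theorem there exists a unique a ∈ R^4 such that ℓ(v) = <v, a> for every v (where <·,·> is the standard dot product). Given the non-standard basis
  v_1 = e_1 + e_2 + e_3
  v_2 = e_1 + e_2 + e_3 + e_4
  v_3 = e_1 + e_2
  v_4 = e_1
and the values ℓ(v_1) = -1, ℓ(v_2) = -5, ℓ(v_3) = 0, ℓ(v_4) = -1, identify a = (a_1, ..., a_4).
a = (-1, 1, -1, -4)

Write a = (a_1, ..., a_4) in the standard basis. For each basis vector v_i, ℓ(v_i) = <v_i, a> is a linear equation in the a_j's. Collect the n equations into a matrix system V a = ℓ, where row i of V is v_i (expressed in the standard basis). Since V is invertible (lower-triangular with 1s on the diagonal, up to permutation), solve by back-substitution:
  V =
[[1, 1, 1, 0],
 [1, 1, 1, 1],
 [1, 1, 0, 0],
 [1, 0, 0, 0]]
  V a = (-1, -5, 0, -1)
Solving gives a = (-1, 1, -1, -4).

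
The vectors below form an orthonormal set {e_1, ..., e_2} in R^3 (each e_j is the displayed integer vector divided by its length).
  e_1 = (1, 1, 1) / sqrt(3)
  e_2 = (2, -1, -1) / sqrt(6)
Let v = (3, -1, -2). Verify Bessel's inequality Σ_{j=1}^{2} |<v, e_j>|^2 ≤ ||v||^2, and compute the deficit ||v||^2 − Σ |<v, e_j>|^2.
Σ |<v, e_j>|^2 = 27/2; ||v||^2 = 14; deficit = 1/2

Write each e_j = u_j / sqrt(<u_j, u_j>) where u_j is the displayed integer vector. Then <v, e_j> = <v, u_j> / sqrt(<u_j, u_j>), so |<v, e_j>|^2 = <v, u_j>^2 / <u_j, u_j>.
Coefficients: <v, e_1> = 0/sqrt(3), <v, e_2> = 9/sqrt(6).
Square and sum: Σ |<v, e_j>|^2 = 27/2.
Compute ||v||^2 = v·v = 14.
Deficit = 14 − 27/2 = 1/2 ≥ 0, confirming Bessel's inequality. (The deficit equals ||v − Σ <v,e_j> e_j||^2, the squared distance from v to span{e_j}.)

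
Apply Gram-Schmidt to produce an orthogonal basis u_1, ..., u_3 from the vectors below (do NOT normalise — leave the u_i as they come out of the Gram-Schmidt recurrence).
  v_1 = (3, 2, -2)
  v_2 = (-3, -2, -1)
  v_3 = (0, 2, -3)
Orthogonal basis:
  u_1 = (3, 2, -2)
  u_2 = (-18/17, -12/17, -39/17)
  u_3 = (-12/13, 18/13, 0)

Apply the Gram-Schmidt recurrence
  u_1 = v_1
  u_i = v_i − Σ_{j<i} ((v_i · u_j) / (u_j · u_j)) · u_j.

Step by step this gives:
  u_1 = (3, 2, -2)
  u_2 = (-18/17, -12/17, -39/17)
  u_3 = (-12/13, 18/13, 0)

Orthogonality check:
  u_2 · u_1 = 0 (should be 0)
  u_3 · u_1 = 0 (should be 0)
  u_3 · u_2 = 0 (should be 0)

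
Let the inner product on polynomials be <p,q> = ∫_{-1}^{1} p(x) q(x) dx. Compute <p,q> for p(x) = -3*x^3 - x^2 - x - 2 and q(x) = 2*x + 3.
<p,q> = -266/15

Expand the product: p(x)·q(x) = -6*x^4 - 11*x^3 - 5*x^2 - 7*x - 6.
∫_{-1}^{1} of each monomial x^k gives [2/(k+1) if k even, 0 if k odd]. Integrating term-by-term (or equivalently evaluating the antiderivative F(x) = -6*x^5/5 - 11*x^4/4 - 5*x^3/3 - 7*x^2/2 - 6*x at the endpoints):
  F(1) − F(−1) = -907/60 − (157/60) = -266/15.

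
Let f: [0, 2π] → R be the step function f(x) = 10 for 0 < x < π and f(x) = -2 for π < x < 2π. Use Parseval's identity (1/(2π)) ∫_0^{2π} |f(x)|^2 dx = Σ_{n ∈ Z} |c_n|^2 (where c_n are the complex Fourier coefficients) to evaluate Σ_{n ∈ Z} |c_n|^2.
Σ |c_n|^2 = 52

Parseval equates the L^2 energy of f (normalised by 1/(2π)) with the ℓ^2 sum of its Fourier coefficients: (1/(2π)) ∫_0^{2π} |f|^2 = Σ |c_n|^2.
Compute the left side: (1/(2π)) [∫_0^π 10^2 dx + ∫_π^{2π} (-2)^2 dx] = (1/(2π)) · (100π + 4π) = (100 + 4)/2 = 52.
So Σ_{n ∈ Z} |c_n|^2 = 52.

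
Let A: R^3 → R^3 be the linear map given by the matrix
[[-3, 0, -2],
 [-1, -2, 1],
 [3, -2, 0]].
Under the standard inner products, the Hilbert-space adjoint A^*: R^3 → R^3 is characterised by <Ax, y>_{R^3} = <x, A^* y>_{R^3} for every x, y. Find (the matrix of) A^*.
A^* = A^T =
[[-3, -1, 3],
 [0, -2, -2],
 [-2, 1, 0]]

For real matrices with standard dot products, the defining identity <Ax, y> = <x, A^* y> gives (Ax)^T y = x^T (A^*) y, i.e. x^T A^T y = x^T (A^*) y. Since this holds for all x, y, we must have A^* = A^T. Therefore
A^* =
[[-3, -1, 3],
 [0, -2, -2],
 [-2, 1, 0]].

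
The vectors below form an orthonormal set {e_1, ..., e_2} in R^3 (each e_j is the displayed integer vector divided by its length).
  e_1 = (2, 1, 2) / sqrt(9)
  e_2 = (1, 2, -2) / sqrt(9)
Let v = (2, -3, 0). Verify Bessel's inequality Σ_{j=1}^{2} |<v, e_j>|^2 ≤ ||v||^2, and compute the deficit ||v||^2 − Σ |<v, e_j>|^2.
Σ |<v, e_j>|^2 = 17/9; ||v||^2 = 13; deficit = 100/9

Write each e_j = u_j / sqrt(<u_j, u_j>) where u_j is the displayed integer vector. Then <v, e_j> = <v, u_j> / sqrt(<u_j, u_j>), so |<v, e_j>|^2 = <v, u_j>^2 / <u_j, u_j>.
Coefficients: <v, e_1> = 1/sqrt(9), <v, e_2> = -4/sqrt(9).
Square and sum: Σ |<v, e_j>|^2 = 17/9.
Compute ||v||^2 = v·v = 13.
Deficit = 13 − 17/9 = 100/9 ≥ 0, confirming Bessel's inequality. (The deficit equals ||v − Σ <v,e_j> e_j||^2, the squared distance from v to span{e_j}.)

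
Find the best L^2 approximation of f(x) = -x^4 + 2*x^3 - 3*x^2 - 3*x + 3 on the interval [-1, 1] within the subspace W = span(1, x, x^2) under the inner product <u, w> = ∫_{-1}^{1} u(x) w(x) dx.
g(x) = -27*x^2/7 - 9*x/5 + 108/35

The best approximation g ∈ W is the orthogonal projection of f onto W. Writing g = a_0 + a_1 x + a_2 x^2, the coefficients solve the normal equations G · a = b where
  G_{ij} = <φ_i, φ_j> and b_i = <f, φ_i>, with φ_0 = 1, φ_1 = x, φ_2 = x^2.
G =
  [2, 0, 2/3]
  [0, 2/3, 0]
  [2/3, 0, 2/5],
b = (18/5, -6/5, 18/35).
Solving gives a_0 = 108/35, a_1 = -9/5, a_2 = -27/7, so
  g(x) = -27*x^2/7 - 9*x/5 + 108/35.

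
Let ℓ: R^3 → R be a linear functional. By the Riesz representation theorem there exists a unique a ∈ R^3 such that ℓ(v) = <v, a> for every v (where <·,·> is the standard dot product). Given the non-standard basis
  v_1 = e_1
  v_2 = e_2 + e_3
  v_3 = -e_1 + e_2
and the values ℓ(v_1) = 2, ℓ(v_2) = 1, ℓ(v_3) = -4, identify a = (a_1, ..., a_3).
a = (2, -2, 3)

Write a = (a_1, ..., a_3) in the standard basis. For each basis vector v_i, ℓ(v_i) = <v_i, a> is a linear equation in the a_j's. Collect the n equations into a matrix system V a = ℓ, where row i of V is v_i (expressed in the standard basis). Since V is invertible (lower-triangular with 1s on the diagonal, up to permutation), solve by back-substitution:
  V =
[[1, 0, 0],
 [0, 1, 1],
 [-1, 1, 0]]
  V a = (2, 1, -4)
Solving gives a = (2, -2, 3).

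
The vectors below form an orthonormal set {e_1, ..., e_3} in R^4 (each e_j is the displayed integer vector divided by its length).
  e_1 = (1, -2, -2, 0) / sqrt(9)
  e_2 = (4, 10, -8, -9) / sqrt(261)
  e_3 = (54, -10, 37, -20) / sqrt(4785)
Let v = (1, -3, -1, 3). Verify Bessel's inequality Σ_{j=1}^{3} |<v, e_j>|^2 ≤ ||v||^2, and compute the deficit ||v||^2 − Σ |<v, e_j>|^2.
Σ |<v, e_j>|^2 = 2771/165; ||v||^2 = 20; deficit = 529/165

Write each e_j = u_j / sqrt(<u_j, u_j>) where u_j is the displayed integer vector. Then <v, e_j> = <v, u_j> / sqrt(<u_j, u_j>), so |<v, e_j>|^2 = <v, u_j>^2 / <u_j, u_j>.
Coefficients: <v, e_1> = 9/sqrt(9), <v, e_2> = -45/sqrt(261), <v, e_3> = -13/sqrt(4785).
Square and sum: Σ |<v, e_j>|^2 = 2771/165.
Compute ||v||^2 = v·v = 20.
Deficit = 20 − 2771/165 = 529/165 ≥ 0, confirming Bessel's inequality. (The deficit equals ||v − Σ <v,e_j> e_j||^2, the squared distance from v to span{e_j}.)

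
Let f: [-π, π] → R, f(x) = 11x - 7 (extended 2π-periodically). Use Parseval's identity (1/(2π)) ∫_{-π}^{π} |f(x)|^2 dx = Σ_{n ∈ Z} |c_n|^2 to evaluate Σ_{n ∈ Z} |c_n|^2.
Σ |c_n|^2 = 121π^2/3 + 49

Expand and integrate term by term over [-π, π]:
  ∫ (11x)^2 dx = 121·(2π^3/3); ∫ 2·11·(-7)·x dx = 0 (odd integrand); ∫ (-7)^2 dx = 49·2π.
So (1/(2π)) ∫_{-π}^{π} (11x - 7)^2 dx = 121π^2/3 + 49 = 121π^2/3 + 49.
Parseval ⇒ Σ |c_n|^2 = 121π^2/3 + 49.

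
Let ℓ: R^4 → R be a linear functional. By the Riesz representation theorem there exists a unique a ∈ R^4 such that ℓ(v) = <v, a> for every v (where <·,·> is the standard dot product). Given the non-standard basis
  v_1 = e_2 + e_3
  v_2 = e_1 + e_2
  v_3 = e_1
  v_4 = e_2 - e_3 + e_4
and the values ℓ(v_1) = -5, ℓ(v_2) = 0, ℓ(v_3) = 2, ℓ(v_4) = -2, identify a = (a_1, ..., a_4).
a = (2, -2, -3, -3)

Write a = (a_1, ..., a_4) in the standard basis. For each basis vector v_i, ℓ(v_i) = <v_i, a> is a linear equation in the a_j's. Collect the n equations into a matrix system V a = ℓ, where row i of V is v_i (expressed in the standard basis). Since V is invertible (lower-triangular with 1s on the diagonal, up to permutation), solve by back-substitution:
  V =
[[0, 1, 1, 0],
 [1, 1, 0, 0],
 [1, 0, 0, 0],
 [0, 1, -1, 1]]
  V a = (-5, 0, 2, -2)
Solving gives a = (2, -2, -3, -3).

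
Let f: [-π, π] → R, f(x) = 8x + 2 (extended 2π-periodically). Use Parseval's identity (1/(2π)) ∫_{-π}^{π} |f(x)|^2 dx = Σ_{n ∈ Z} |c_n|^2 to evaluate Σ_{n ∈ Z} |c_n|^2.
Σ |c_n|^2 = 64π^2/3 + 4

Expand and integrate term by term over [-π, π]:
  ∫ (8x)^2 dx = 64·(2π^3/3); ∫ 2·8·(2)·x dx = 0 (odd integrand); ∫ 2^2 dx = 4·2π.
So (1/(2π)) ∫_{-π}^{π} (8x + 2)^2 dx = 64π^2/3 + 4 = 64π^2/3 + 4.
Parseval ⇒ Σ |c_n|^2 = 64π^2/3 + 4.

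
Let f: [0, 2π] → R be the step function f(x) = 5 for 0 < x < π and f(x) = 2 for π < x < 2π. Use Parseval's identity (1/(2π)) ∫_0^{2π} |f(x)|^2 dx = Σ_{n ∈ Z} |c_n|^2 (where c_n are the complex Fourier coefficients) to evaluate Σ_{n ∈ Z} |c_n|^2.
Σ |c_n|^2 = 29/2

Parseval equates the L^2 energy of f (normalised by 1/(2π)) with the ℓ^2 sum of its Fourier coefficients: (1/(2π)) ∫_0^{2π} |f|^2 = Σ |c_n|^2.
Compute the left side: (1/(2π)) [∫_0^π 5^2 dx + ∫_π^{2π} 2^2 dx] = (1/(2π)) · (25π + 4π) = (25 + 4)/2 = 29/2.
So Σ_{n ∈ Z} |c_n|^2 = 29/2.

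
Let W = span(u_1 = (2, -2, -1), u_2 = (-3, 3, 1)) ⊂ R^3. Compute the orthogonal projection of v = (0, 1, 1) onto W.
proj_W(v) = (-1/2, 1/2, 1)

Set up U = [u_1 | ... | u_2] ∈ R^(3×2). The projector onto W = col(U) is P = U (U^T U)^(-1) U^T.
Compute U^T U =
  [9, -13]
  [-13, 19],
and U^T v = (-3, 4).
Solve U^T U · c = U^T v for the coefficients: c = (-5/2, -3/2). The projection is proj_W(v) = U c.
Check: (v - proj_W(v)) · u_1 = 0  (should be 0).
Check: (v - proj_W(v)) · u_2 = 0  (should be 0).
Result: proj_W(v) = (-1/2, 1/2, 1).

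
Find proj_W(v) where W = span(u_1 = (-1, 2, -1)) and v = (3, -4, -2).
proj_W(v) = (3/2, -3, 3/2)

Set up U = [u_1 | ... | u_1] ∈ R^(3×1). The projector onto W = col(U) is P = U (U^T U)^(-1) U^T.
Compute U^T U =
  [6],
and U^T v = (-9).
Solve U^T U · c = U^T v for the coefficients: c = (-3/2). The projection is proj_W(v) = U c.
Check: (v - proj_W(v)) · u_1 = 0  (should be 0).
Result: proj_W(v) = (3/2, -3, 3/2).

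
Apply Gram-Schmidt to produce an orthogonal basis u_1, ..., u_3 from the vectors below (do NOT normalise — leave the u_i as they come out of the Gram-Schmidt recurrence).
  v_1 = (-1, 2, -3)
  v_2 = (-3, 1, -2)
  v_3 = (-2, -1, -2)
Orthogonal basis:
  u_1 = (-1, 2, -3)
  u_2 = (-31/14, -4/7, 5/14)
  u_3 = (1/5, -7/5, -1)

Apply the Gram-Schmidt recurrence
  u_1 = v_1
  u_i = v_i − Σ_{j<i} ((v_i · u_j) / (u_j · u_j)) · u_j.

Step by step this gives:
  u_1 = (-1, 2, -3)
  u_2 = (-31/14, -4/7, 5/14)
  u_3 = (1/5, -7/5, -1)

Orthogonality check:
  u_2 · u_1 = 0 (should be 0)
  u_3 · u_1 = 0 (should be 0)
  u_3 · u_2 = 0 (should be 0)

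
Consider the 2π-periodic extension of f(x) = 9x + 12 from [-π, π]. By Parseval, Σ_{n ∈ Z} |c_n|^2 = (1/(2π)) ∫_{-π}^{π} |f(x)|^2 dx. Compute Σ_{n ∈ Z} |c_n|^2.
Σ |c_n|^2 = 27π^2 + 144

Expand and integrate term by term over [-π, π]:
  ∫ (9x)^2 dx = 81·(2π^3/3); ∫ 2·9·(12)·x dx = 0 (odd integrand); ∫ 12^2 dx = 144·2π.
So (1/(2π)) ∫_{-π}^{π} (9x + 12)^2 dx = 81π^2/3 + 144 = 27π^2 + 144.
Parseval ⇒ Σ |c_n|^2 = 27π^2 + 144.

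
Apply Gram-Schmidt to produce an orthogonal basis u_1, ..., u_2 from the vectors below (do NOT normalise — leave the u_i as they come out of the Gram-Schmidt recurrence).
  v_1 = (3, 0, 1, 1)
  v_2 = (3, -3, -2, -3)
Orthogonal basis:
  u_1 = (3, 0, 1, 1)
  u_2 = (21/11, -3, -26/11, -37/11)

Apply the Gram-Schmidt recurrence
  u_1 = v_1
  u_i = v_i − Σ_{j<i} ((v_i · u_j) / (u_j · u_j)) · u_j.

Step by step this gives:
  u_1 = (3, 0, 1, 1)
  u_2 = (21/11, -3, -26/11, -37/11)

Orthogonality check:
  u_2 · u_1 = 0 (should be 0)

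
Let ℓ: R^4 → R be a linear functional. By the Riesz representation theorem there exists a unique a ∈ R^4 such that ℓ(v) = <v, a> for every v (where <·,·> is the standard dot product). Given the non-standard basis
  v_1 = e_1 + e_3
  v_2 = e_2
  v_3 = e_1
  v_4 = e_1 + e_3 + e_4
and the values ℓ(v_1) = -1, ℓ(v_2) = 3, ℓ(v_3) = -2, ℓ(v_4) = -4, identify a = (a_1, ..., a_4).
a = (-2, 3, 1, -3)

Write a = (a_1, ..., a_4) in the standard basis. For each basis vector v_i, ℓ(v_i) = <v_i, a> is a linear equation in the a_j's. Collect the n equations into a matrix system V a = ℓ, where row i of V is v_i (expressed in the standard basis). Since V is invertible (lower-triangular with 1s on the diagonal, up to permutation), solve by back-substitution:
  V =
[[1, 0, 1, 0],
 [0, 1, 0, 0],
 [1, 0, 0, 0],
 [1, 0, 1, 1]]
  V a = (-1, 3, -2, -4)
Solving gives a = (-2, 3, 1, -3).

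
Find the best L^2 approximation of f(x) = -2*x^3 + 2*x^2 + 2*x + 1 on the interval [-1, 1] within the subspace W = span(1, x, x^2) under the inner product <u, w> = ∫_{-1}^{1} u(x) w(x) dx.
g(x) = 2*x^2 + 4*x/5 + 1

The best approximation g ∈ W is the orthogonal projection of f onto W. Writing g = a_0 + a_1 x + a_2 x^2, the coefficients solve the normal equations G · a = b where
  G_{ij} = <φ_i, φ_j> and b_i = <f, φ_i>, with φ_0 = 1, φ_1 = x, φ_2 = x^2.
G =
  [2, 0, 2/3]
  [0, 2/3, 0]
  [2/3, 0, 2/5],
b = (10/3, 8/15, 22/15).
Solving gives a_0 = 1, a_1 = 4/5, a_2 = 2, so
  g(x) = 2*x^2 + 4*x/5 + 1.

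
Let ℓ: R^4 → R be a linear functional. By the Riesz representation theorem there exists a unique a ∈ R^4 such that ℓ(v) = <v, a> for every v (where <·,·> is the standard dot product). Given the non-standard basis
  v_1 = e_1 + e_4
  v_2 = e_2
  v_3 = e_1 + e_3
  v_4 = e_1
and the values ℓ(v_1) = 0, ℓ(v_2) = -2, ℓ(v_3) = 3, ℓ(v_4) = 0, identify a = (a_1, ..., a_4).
a = (0, -2, 3, 0)

Write a = (a_1, ..., a_4) in the standard basis. For each basis vector v_i, ℓ(v_i) = <v_i, a> is a linear equation in the a_j's. Collect the n equations into a matrix system V a = ℓ, where row i of V is v_i (expressed in the standard basis). Since V is invertible (lower-triangular with 1s on the diagonal, up to permutation), solve by back-substitution:
  V =
[[1, 0, 0, 1],
 [0, 1, 0, 0],
 [1, 0, 1, 0],
 [1, 0, 0, 0]]
  V a = (0, -2, 3, 0)
Solving gives a = (0, -2, 3, 0).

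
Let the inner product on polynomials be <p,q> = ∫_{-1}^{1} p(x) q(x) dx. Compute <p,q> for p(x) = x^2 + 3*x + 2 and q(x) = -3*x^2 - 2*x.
<p,q> = -46/5

Expand the product: p(x)·q(x) = -3*x^4 - 11*x^3 - 12*x^2 - 4*x.
∫_{-1}^{1} of each monomial x^k gives [2/(k+1) if k even, 0 if k odd]. Integrating term-by-term (or equivalently evaluating the antiderivative F(x) = -3*x^5/5 - 11*x^4/4 - 4*x^3 - 2*x^2 at the endpoints):
  F(1) − F(−1) = -187/20 − (-3/20) = -46/5.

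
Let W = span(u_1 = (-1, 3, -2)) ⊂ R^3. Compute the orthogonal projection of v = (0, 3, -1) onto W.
proj_W(v) = (-11/14, 33/14, -11/7)

Set up U = [u_1 | ... | u_1] ∈ R^(3×1). The projector onto W = col(U) is P = U (U^T U)^(-1) U^T.
Compute U^T U =
  [14],
and U^T v = (11).
Solve U^T U · c = U^T v for the coefficients: c = (11/14). The projection is proj_W(v) = U c.
Check: (v - proj_W(v)) · u_1 = 0  (should be 0).
Result: proj_W(v) = (-11/14, 33/14, -11/7).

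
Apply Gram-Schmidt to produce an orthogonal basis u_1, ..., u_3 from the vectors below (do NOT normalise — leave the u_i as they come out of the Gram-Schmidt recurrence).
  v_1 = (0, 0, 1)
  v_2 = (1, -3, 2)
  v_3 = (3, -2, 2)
Orthogonal basis:
  u_1 = (0, 0, 1)
  u_2 = (1, -3, 0)
  u_3 = (21/10, 7/10, 0)

Apply the Gram-Schmidt recurrence
  u_1 = v_1
  u_i = v_i − Σ_{j<i} ((v_i · u_j) / (u_j · u_j)) · u_j.

Step by step this gives:
  u_1 = (0, 0, 1)
  u_2 = (1, -3, 0)
  u_3 = (21/10, 7/10, 0)

Orthogonality check:
  u_2 · u_1 = 0 (should be 0)
  u_3 · u_1 = 0 (should be 0)
  u_3 · u_2 = 0 (should be 0)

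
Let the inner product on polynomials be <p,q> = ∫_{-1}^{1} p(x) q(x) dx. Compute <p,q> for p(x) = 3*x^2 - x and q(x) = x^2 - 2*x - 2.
<p,q> = -22/15

Expand the product: p(x)·q(x) = 3*x^4 - 7*x^3 - 4*x^2 + 2*x.
∫_{-1}^{1} of each monomial x^k gives [2/(k+1) if k even, 0 if k odd]. Integrating term-by-term (or equivalently evaluating the antiderivative F(x) = 3*x^5/5 - 7*x^4/4 - 4*x^3/3 + x^2 at the endpoints):
  F(1) − F(−1) = -89/60 − (-1/60) = -22/15.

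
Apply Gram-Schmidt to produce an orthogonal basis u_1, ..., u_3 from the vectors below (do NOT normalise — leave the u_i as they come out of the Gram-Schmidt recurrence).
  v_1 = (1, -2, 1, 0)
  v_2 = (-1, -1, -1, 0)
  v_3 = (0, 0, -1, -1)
Orthogonal basis:
  u_1 = (1, -2, 1, 0)
  u_2 = (-1, -1, -1, 0)
  u_3 = (1/2, 0, -1/2, -1)

Apply the Gram-Schmidt recurrence
  u_1 = v_1
  u_i = v_i − Σ_{j<i} ((v_i · u_j) / (u_j · u_j)) · u_j.

Step by step this gives:
  u_1 = (1, -2, 1, 0)
  u_2 = (-1, -1, -1, 0)
  u_3 = (1/2, 0, -1/2, -1)

Orthogonality check:
  u_2 · u_1 = 0 (should be 0)
  u_3 · u_1 = 0 (should be 0)
  u_3 · u_2 = 0 (should be 0)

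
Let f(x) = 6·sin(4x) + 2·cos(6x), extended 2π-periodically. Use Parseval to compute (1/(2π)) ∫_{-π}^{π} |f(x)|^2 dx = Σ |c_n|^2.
Σ |c_n|^2 = 20

Expand |f|^2 and use orthogonality of {sin(nx), cos(mx)} on [-π, π]:
  ∫_{-π}^{π} sin(nx)^2 dx = π, ∫ cos(mx)^2 dx = π, and cross terms integrate to 0.
So ∫_{-π}^{π} f(x)^2 dx = 6^2 · π + 2^2 · π = (36 + 4)π.
Divide by 2π: (36 + 4)/2 = 20.
By Parseval, this equals Σ |c_n|^2.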